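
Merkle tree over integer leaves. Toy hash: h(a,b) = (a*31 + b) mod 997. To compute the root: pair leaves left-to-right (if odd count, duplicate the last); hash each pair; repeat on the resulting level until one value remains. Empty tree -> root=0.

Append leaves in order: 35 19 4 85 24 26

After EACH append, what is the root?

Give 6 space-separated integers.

Answer: 35 107 454 535 284 348

Derivation:
After append 35 (leaves=[35]):
  L0: [35]
  root=35
After append 19 (leaves=[35, 19]):
  L0: [35, 19]
  L1: h(35,19)=(35*31+19)%997=107 -> [107]
  root=107
After append 4 (leaves=[35, 19, 4]):
  L0: [35, 19, 4]
  L1: h(35,19)=(35*31+19)%997=107 h(4,4)=(4*31+4)%997=128 -> [107, 128]
  L2: h(107,128)=(107*31+128)%997=454 -> [454]
  root=454
After append 85 (leaves=[35, 19, 4, 85]):
  L0: [35, 19, 4, 85]
  L1: h(35,19)=(35*31+19)%997=107 h(4,85)=(4*31+85)%997=209 -> [107, 209]
  L2: h(107,209)=(107*31+209)%997=535 -> [535]
  root=535
After append 24 (leaves=[35, 19, 4, 85, 24]):
  L0: [35, 19, 4, 85, 24]
  L1: h(35,19)=(35*31+19)%997=107 h(4,85)=(4*31+85)%997=209 h(24,24)=(24*31+24)%997=768 -> [107, 209, 768]
  L2: h(107,209)=(107*31+209)%997=535 h(768,768)=(768*31+768)%997=648 -> [535, 648]
  L3: h(535,648)=(535*31+648)%997=284 -> [284]
  root=284
After append 26 (leaves=[35, 19, 4, 85, 24, 26]):
  L0: [35, 19, 4, 85, 24, 26]
  L1: h(35,19)=(35*31+19)%997=107 h(4,85)=(4*31+85)%997=209 h(24,26)=(24*31+26)%997=770 -> [107, 209, 770]
  L2: h(107,209)=(107*31+209)%997=535 h(770,770)=(770*31+770)%997=712 -> [535, 712]
  L3: h(535,712)=(535*31+712)%997=348 -> [348]
  root=348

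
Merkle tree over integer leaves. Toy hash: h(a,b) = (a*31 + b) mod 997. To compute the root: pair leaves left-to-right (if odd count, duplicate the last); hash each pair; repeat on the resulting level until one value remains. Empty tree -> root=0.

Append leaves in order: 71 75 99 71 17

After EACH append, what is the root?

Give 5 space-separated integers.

After append 71 (leaves=[71]):
  L0: [71]
  root=71
After append 75 (leaves=[71, 75]):
  L0: [71, 75]
  L1: h(71,75)=(71*31+75)%997=282 -> [282]
  root=282
After append 99 (leaves=[71, 75, 99]):
  L0: [71, 75, 99]
  L1: h(71,75)=(71*31+75)%997=282 h(99,99)=(99*31+99)%997=177 -> [282, 177]
  L2: h(282,177)=(282*31+177)%997=943 -> [943]
  root=943
After append 71 (leaves=[71, 75, 99, 71]):
  L0: [71, 75, 99, 71]
  L1: h(71,75)=(71*31+75)%997=282 h(99,71)=(99*31+71)%997=149 -> [282, 149]
  L2: h(282,149)=(282*31+149)%997=915 -> [915]
  root=915
After append 17 (leaves=[71, 75, 99, 71, 17]):
  L0: [71, 75, 99, 71, 17]
  L1: h(71,75)=(71*31+75)%997=282 h(99,71)=(99*31+71)%997=149 h(17,17)=(17*31+17)%997=544 -> [282, 149, 544]
  L2: h(282,149)=(282*31+149)%997=915 h(544,544)=(544*31+544)%997=459 -> [915, 459]
  L3: h(915,459)=(915*31+459)%997=908 -> [908]
  root=908

Answer: 71 282 943 915 908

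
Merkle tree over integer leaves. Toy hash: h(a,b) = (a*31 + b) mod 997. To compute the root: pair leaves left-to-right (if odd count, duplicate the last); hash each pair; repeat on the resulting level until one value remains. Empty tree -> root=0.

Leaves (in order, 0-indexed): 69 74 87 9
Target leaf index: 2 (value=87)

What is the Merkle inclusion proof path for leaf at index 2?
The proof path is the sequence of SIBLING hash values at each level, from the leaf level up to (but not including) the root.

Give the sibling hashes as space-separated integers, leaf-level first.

L0 (leaves): [69, 74, 87, 9], target index=2
L1: h(69,74)=(69*31+74)%997=219 [pair 0] h(87,9)=(87*31+9)%997=712 [pair 1] -> [219, 712]
  Sibling for proof at L0: 9
L2: h(219,712)=(219*31+712)%997=522 [pair 0] -> [522]
  Sibling for proof at L1: 219
Root: 522
Proof path (sibling hashes from leaf to root): [9, 219]

Answer: 9 219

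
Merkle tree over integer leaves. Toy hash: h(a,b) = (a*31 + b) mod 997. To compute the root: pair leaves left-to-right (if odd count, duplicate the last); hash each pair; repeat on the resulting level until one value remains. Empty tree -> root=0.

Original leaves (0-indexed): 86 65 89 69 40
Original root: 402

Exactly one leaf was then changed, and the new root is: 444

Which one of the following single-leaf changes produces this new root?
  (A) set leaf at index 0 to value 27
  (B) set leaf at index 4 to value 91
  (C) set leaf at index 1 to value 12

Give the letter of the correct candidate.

Answer: A

Derivation:
Original leaves: [86, 65, 89, 69, 40]
Target new root: 444
Try each candidate change and compute the resulting root:
Candidate A: set leaf[0] = 27 -> leaves = [27, 65, 89, 69, 40]
  L0: [27, 65, 89, 69, 40]
  L1: h(27,65)=(27*31+65)%997=902 h(89,69)=(89*31+69)%997=834 h(40,40)=(40*31+40)%997=283 -> [902, 834, 283]
  L2: h(902,834)=(902*31+834)%997=880 h(283,283)=(283*31+283)%997=83 -> [880, 83]
  L3: h(880,83)=(880*31+83)%997=444 -> [444]
  root = 444 == target 444  ** MATCH **
Candidate B: set leaf[4] = 91 -> leaves = [86, 65, 89, 69, 91]
  L0: [86, 65, 89, 69, 91]
  L1: h(86,65)=(86*31+65)%997=737 h(89,69)=(89*31+69)%997=834 h(91,91)=(91*31+91)%997=918 -> [737, 834, 918]
  L2: h(737,834)=(737*31+834)%997=750 h(918,918)=(918*31+918)%997=463 -> [750, 463]
  L3: h(750,463)=(750*31+463)%997=782 -> [782]
  root = 782 != target 444
Candidate C: set leaf[1] = 12 -> leaves = [86, 12, 89, 69, 40]
  L0: [86, 12, 89, 69, 40]
  L1: h(86,12)=(86*31+12)%997=684 h(89,69)=(89*31+69)%997=834 h(40,40)=(40*31+40)%997=283 -> [684, 834, 283]
  L2: h(684,834)=(684*31+834)%997=104 h(283,283)=(283*31+283)%997=83 -> [104, 83]
  L3: h(104,83)=(104*31+83)%997=316 -> [316]
  root = 316 != target 444
Candidate A produces the target root.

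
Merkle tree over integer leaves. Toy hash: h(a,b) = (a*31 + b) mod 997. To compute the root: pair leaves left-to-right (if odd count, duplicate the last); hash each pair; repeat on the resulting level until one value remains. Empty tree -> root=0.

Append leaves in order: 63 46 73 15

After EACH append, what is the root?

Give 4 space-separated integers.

Answer: 63 5 497 439

Derivation:
After append 63 (leaves=[63]):
  L0: [63]
  root=63
After append 46 (leaves=[63, 46]):
  L0: [63, 46]
  L1: h(63,46)=(63*31+46)%997=5 -> [5]
  root=5
After append 73 (leaves=[63, 46, 73]):
  L0: [63, 46, 73]
  L1: h(63,46)=(63*31+46)%997=5 h(73,73)=(73*31+73)%997=342 -> [5, 342]
  L2: h(5,342)=(5*31+342)%997=497 -> [497]
  root=497
After append 15 (leaves=[63, 46, 73, 15]):
  L0: [63, 46, 73, 15]
  L1: h(63,46)=(63*31+46)%997=5 h(73,15)=(73*31+15)%997=284 -> [5, 284]
  L2: h(5,284)=(5*31+284)%997=439 -> [439]
  root=439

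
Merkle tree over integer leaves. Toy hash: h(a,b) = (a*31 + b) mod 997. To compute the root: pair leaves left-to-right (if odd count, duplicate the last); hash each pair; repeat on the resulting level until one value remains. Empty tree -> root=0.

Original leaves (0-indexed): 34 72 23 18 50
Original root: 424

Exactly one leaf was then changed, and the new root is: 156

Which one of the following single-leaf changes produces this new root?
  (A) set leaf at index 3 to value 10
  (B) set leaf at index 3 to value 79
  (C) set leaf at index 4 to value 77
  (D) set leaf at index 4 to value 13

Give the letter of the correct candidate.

Original leaves: [34, 72, 23, 18, 50]
Target new root: 156
Try each candidate change and compute the resulting root:
Candidate A: set leaf[3] = 10 -> leaves = [34, 72, 23, 10, 50]
  L0: [34, 72, 23, 10, 50]
  L1: h(34,72)=(34*31+72)%997=129 h(23,10)=(23*31+10)%997=723 h(50,50)=(50*31+50)%997=603 -> [129, 723, 603]
  L2: h(129,723)=(129*31+723)%997=734 h(603,603)=(603*31+603)%997=353 -> [734, 353]
  L3: h(734,353)=(734*31+353)%997=176 -> [176]
  root = 176 != target 156
Candidate B: set leaf[3] = 79 -> leaves = [34, 72, 23, 79, 50]
  L0: [34, 72, 23, 79, 50]
  L1: h(34,72)=(34*31+72)%997=129 h(23,79)=(23*31+79)%997=792 h(50,50)=(50*31+50)%997=603 -> [129, 792, 603]
  L2: h(129,792)=(129*31+792)%997=803 h(603,603)=(603*31+603)%997=353 -> [803, 353]
  L3: h(803,353)=(803*31+353)%997=321 -> [321]
  root = 321 != target 156
Candidate C: set leaf[4] = 77 -> leaves = [34, 72, 23, 18, 77]
  L0: [34, 72, 23, 18, 77]
  L1: h(34,72)=(34*31+72)%997=129 h(23,18)=(23*31+18)%997=731 h(77,77)=(77*31+77)%997=470 -> [129, 731, 470]
  L2: h(129,731)=(129*31+731)%997=742 h(470,470)=(470*31+470)%997=85 -> [742, 85]
  L3: h(742,85)=(742*31+85)%997=156 -> [156]
  root = 156 == target 156  ** MATCH **
Candidate D: set leaf[4] = 13 -> leaves = [34, 72, 23, 18, 13]
  L0: [34, 72, 23, 18, 13]
  L1: h(34,72)=(34*31+72)%997=129 h(23,18)=(23*31+18)%997=731 h(13,13)=(13*31+13)%997=416 -> [129, 731, 416]
  L2: h(129,731)=(129*31+731)%997=742 h(416,416)=(416*31+416)%997=351 -> [742, 351]
  L3: h(742,351)=(742*31+351)%997=422 -> [422]
  root = 422 != target 156
Candidate C produces the target root.

Answer: C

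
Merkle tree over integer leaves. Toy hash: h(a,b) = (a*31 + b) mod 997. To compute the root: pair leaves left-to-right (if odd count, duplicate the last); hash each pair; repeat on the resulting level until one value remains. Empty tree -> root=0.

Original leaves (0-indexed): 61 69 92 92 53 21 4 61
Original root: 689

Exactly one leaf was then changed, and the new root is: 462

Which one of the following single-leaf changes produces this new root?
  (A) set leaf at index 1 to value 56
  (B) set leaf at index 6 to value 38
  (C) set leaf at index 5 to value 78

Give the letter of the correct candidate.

Answer: C

Derivation:
Original leaves: [61, 69, 92, 92, 53, 21, 4, 61]
Target new root: 462
Try each candidate change and compute the resulting root:
Candidate A: set leaf[1] = 56 -> leaves = [61, 56, 92, 92, 53, 21, 4, 61]
  L0: [61, 56, 92, 92, 53, 21, 4, 61]
  L1: h(61,56)=(61*31+56)%997=950 h(92,92)=(92*31+92)%997=950 h(53,21)=(53*31+21)%997=667 h(4,61)=(4*31+61)%997=185 -> [950, 950, 667, 185]
  L2: h(950,950)=(950*31+950)%997=490 h(667,185)=(667*31+185)%997=922 -> [490, 922]
  L3: h(490,922)=(490*31+922)%997=160 -> [160]
  root = 160 != target 462
Candidate B: set leaf[6] = 38 -> leaves = [61, 69, 92, 92, 53, 21, 38, 61]
  L0: [61, 69, 92, 92, 53, 21, 38, 61]
  L1: h(61,69)=(61*31+69)%997=963 h(92,92)=(92*31+92)%997=950 h(53,21)=(53*31+21)%997=667 h(38,61)=(38*31+61)%997=242 -> [963, 950, 667, 242]
  L2: h(963,950)=(963*31+950)%997=893 h(667,242)=(667*31+242)%997=979 -> [893, 979]
  L3: h(893,979)=(893*31+979)%997=746 -> [746]
  root = 746 != target 462
Candidate C: set leaf[5] = 78 -> leaves = [61, 69, 92, 92, 53, 78, 4, 61]
  L0: [61, 69, 92, 92, 53, 78, 4, 61]
  L1: h(61,69)=(61*31+69)%997=963 h(92,92)=(92*31+92)%997=950 h(53,78)=(53*31+78)%997=724 h(4,61)=(4*31+61)%997=185 -> [963, 950, 724, 185]
  L2: h(963,950)=(963*31+950)%997=893 h(724,185)=(724*31+185)%997=695 -> [893, 695]
  L3: h(893,695)=(893*31+695)%997=462 -> [462]
  root = 462 == target 462  ** MATCH **
Candidate C produces the target root.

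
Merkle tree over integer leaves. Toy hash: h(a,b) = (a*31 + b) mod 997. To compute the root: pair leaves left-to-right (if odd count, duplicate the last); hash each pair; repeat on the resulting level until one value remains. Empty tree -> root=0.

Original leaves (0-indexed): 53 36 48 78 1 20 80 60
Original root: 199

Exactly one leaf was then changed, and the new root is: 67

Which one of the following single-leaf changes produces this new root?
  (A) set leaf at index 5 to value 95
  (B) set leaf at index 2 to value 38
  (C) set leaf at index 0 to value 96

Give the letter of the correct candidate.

Original leaves: [53, 36, 48, 78, 1, 20, 80, 60]
Target new root: 67
Try each candidate change and compute the resulting root:
Candidate A: set leaf[5] = 95 -> leaves = [53, 36, 48, 78, 1, 95, 80, 60]
  L0: [53, 36, 48, 78, 1, 95, 80, 60]
  L1: h(53,36)=(53*31+36)%997=682 h(48,78)=(48*31+78)%997=569 h(1,95)=(1*31+95)%997=126 h(80,60)=(80*31+60)%997=546 -> [682, 569, 126, 546]
  L2: h(682,569)=(682*31+569)%997=774 h(126,546)=(126*31+546)%997=464 -> [774, 464]
  L3: h(774,464)=(774*31+464)%997=530 -> [530]
  root = 530 != target 67
Candidate B: set leaf[2] = 38 -> leaves = [53, 36, 38, 78, 1, 20, 80, 60]
  L0: [53, 36, 38, 78, 1, 20, 80, 60]
  L1: h(53,36)=(53*31+36)%997=682 h(38,78)=(38*31+78)%997=259 h(1,20)=(1*31+20)%997=51 h(80,60)=(80*31+60)%997=546 -> [682, 259, 51, 546]
  L2: h(682,259)=(682*31+259)%997=464 h(51,546)=(51*31+546)%997=133 -> [464, 133]
  L3: h(464,133)=(464*31+133)%997=559 -> [559]
  root = 559 != target 67
Candidate C: set leaf[0] = 96 -> leaves = [96, 36, 48, 78, 1, 20, 80, 60]
  L0: [96, 36, 48, 78, 1, 20, 80, 60]
  L1: h(96,36)=(96*31+36)%997=21 h(48,78)=(48*31+78)%997=569 h(1,20)=(1*31+20)%997=51 h(80,60)=(80*31+60)%997=546 -> [21, 569, 51, 546]
  L2: h(21,569)=(21*31+569)%997=223 h(51,546)=(51*31+546)%997=133 -> [223, 133]
  L3: h(223,133)=(223*31+133)%997=67 -> [67]
  root = 67 == target 67  ** MATCH **
Candidate C produces the target root.

Answer: C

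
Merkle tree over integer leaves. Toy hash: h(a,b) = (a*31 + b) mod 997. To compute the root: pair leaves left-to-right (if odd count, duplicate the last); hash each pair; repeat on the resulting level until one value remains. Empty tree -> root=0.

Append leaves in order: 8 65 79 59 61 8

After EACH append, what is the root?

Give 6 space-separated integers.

After append 8 (leaves=[8]):
  L0: [8]
  root=8
After append 65 (leaves=[8, 65]):
  L0: [8, 65]
  L1: h(8,65)=(8*31+65)%997=313 -> [313]
  root=313
After append 79 (leaves=[8, 65, 79]):
  L0: [8, 65, 79]
  L1: h(8,65)=(8*31+65)%997=313 h(79,79)=(79*31+79)%997=534 -> [313, 534]
  L2: h(313,534)=(313*31+534)%997=267 -> [267]
  root=267
After append 59 (leaves=[8, 65, 79, 59]):
  L0: [8, 65, 79, 59]
  L1: h(8,65)=(8*31+65)%997=313 h(79,59)=(79*31+59)%997=514 -> [313, 514]
  L2: h(313,514)=(313*31+514)%997=247 -> [247]
  root=247
After append 61 (leaves=[8, 65, 79, 59, 61]):
  L0: [8, 65, 79, 59, 61]
  L1: h(8,65)=(8*31+65)%997=313 h(79,59)=(79*31+59)%997=514 h(61,61)=(61*31+61)%997=955 -> [313, 514, 955]
  L2: h(313,514)=(313*31+514)%997=247 h(955,955)=(955*31+955)%997=650 -> [247, 650]
  L3: h(247,650)=(247*31+650)%997=331 -> [331]
  root=331
After append 8 (leaves=[8, 65, 79, 59, 61, 8]):
  L0: [8, 65, 79, 59, 61, 8]
  L1: h(8,65)=(8*31+65)%997=313 h(79,59)=(79*31+59)%997=514 h(61,8)=(61*31+8)%997=902 -> [313, 514, 902]
  L2: h(313,514)=(313*31+514)%997=247 h(902,902)=(902*31+902)%997=948 -> [247, 948]
  L3: h(247,948)=(247*31+948)%997=629 -> [629]
  root=629

Answer: 8 313 267 247 331 629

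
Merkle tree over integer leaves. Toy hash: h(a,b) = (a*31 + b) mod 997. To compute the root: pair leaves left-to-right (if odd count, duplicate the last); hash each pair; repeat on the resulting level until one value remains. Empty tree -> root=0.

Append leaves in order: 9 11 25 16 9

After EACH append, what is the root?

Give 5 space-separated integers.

Answer: 9 290 817 808 366

Derivation:
After append 9 (leaves=[9]):
  L0: [9]
  root=9
After append 11 (leaves=[9, 11]):
  L0: [9, 11]
  L1: h(9,11)=(9*31+11)%997=290 -> [290]
  root=290
After append 25 (leaves=[9, 11, 25]):
  L0: [9, 11, 25]
  L1: h(9,11)=(9*31+11)%997=290 h(25,25)=(25*31+25)%997=800 -> [290, 800]
  L2: h(290,800)=(290*31+800)%997=817 -> [817]
  root=817
After append 16 (leaves=[9, 11, 25, 16]):
  L0: [9, 11, 25, 16]
  L1: h(9,11)=(9*31+11)%997=290 h(25,16)=(25*31+16)%997=791 -> [290, 791]
  L2: h(290,791)=(290*31+791)%997=808 -> [808]
  root=808
After append 9 (leaves=[9, 11, 25, 16, 9]):
  L0: [9, 11, 25, 16, 9]
  L1: h(9,11)=(9*31+11)%997=290 h(25,16)=(25*31+16)%997=791 h(9,9)=(9*31+9)%997=288 -> [290, 791, 288]
  L2: h(290,791)=(290*31+791)%997=808 h(288,288)=(288*31+288)%997=243 -> [808, 243]
  L3: h(808,243)=(808*31+243)%997=366 -> [366]
  root=366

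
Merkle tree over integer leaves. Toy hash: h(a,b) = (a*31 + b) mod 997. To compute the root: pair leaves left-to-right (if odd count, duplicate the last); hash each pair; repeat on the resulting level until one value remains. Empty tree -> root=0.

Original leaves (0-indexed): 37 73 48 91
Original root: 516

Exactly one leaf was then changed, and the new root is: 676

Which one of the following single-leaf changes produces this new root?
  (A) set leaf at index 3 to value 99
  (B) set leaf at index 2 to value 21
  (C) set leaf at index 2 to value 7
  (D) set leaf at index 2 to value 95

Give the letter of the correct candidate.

Answer: B

Derivation:
Original leaves: [37, 73, 48, 91]
Target new root: 676
Try each candidate change and compute the resulting root:
Candidate A: set leaf[3] = 99 -> leaves = [37, 73, 48, 99]
  L0: [37, 73, 48, 99]
  L1: h(37,73)=(37*31+73)%997=223 h(48,99)=(48*31+99)%997=590 -> [223, 590]
  L2: h(223,590)=(223*31+590)%997=524 -> [524]
  root = 524 != target 676
Candidate B: set leaf[2] = 21 -> leaves = [37, 73, 21, 91]
  L0: [37, 73, 21, 91]
  L1: h(37,73)=(37*31+73)%997=223 h(21,91)=(21*31+91)%997=742 -> [223, 742]
  L2: h(223,742)=(223*31+742)%997=676 -> [676]
  root = 676 == target 676  ** MATCH **
Candidate C: set leaf[2] = 7 -> leaves = [37, 73, 7, 91]
  L0: [37, 73, 7, 91]
  L1: h(37,73)=(37*31+73)%997=223 h(7,91)=(7*31+91)%997=308 -> [223, 308]
  L2: h(223,308)=(223*31+308)%997=242 -> [242]
  root = 242 != target 676
Candidate D: set leaf[2] = 95 -> leaves = [37, 73, 95, 91]
  L0: [37, 73, 95, 91]
  L1: h(37,73)=(37*31+73)%997=223 h(95,91)=(95*31+91)%997=45 -> [223, 45]
  L2: h(223,45)=(223*31+45)%997=976 -> [976]
  root = 976 != target 676
Candidate B produces the target root.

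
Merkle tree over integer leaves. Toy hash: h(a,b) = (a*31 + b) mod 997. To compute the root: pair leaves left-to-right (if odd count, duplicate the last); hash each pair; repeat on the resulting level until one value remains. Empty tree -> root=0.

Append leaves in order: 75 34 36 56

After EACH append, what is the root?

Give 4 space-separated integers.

Answer: 75 365 503 523

Derivation:
After append 75 (leaves=[75]):
  L0: [75]
  root=75
After append 34 (leaves=[75, 34]):
  L0: [75, 34]
  L1: h(75,34)=(75*31+34)%997=365 -> [365]
  root=365
After append 36 (leaves=[75, 34, 36]):
  L0: [75, 34, 36]
  L1: h(75,34)=(75*31+34)%997=365 h(36,36)=(36*31+36)%997=155 -> [365, 155]
  L2: h(365,155)=(365*31+155)%997=503 -> [503]
  root=503
After append 56 (leaves=[75, 34, 36, 56]):
  L0: [75, 34, 36, 56]
  L1: h(75,34)=(75*31+34)%997=365 h(36,56)=(36*31+56)%997=175 -> [365, 175]
  L2: h(365,175)=(365*31+175)%997=523 -> [523]
  root=523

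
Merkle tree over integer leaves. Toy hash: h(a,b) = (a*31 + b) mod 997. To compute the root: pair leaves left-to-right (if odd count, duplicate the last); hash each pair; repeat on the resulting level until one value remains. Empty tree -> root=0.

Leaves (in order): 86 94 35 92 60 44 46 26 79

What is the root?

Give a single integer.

Answer: 928

Derivation:
L0: [86, 94, 35, 92, 60, 44, 46, 26, 79]
L1: h(86,94)=(86*31+94)%997=766 h(35,92)=(35*31+92)%997=180 h(60,44)=(60*31+44)%997=907 h(46,26)=(46*31+26)%997=455 h(79,79)=(79*31+79)%997=534 -> [766, 180, 907, 455, 534]
L2: h(766,180)=(766*31+180)%997=995 h(907,455)=(907*31+455)%997=656 h(534,534)=(534*31+534)%997=139 -> [995, 656, 139]
L3: h(995,656)=(995*31+656)%997=594 h(139,139)=(139*31+139)%997=460 -> [594, 460]
L4: h(594,460)=(594*31+460)%997=928 -> [928]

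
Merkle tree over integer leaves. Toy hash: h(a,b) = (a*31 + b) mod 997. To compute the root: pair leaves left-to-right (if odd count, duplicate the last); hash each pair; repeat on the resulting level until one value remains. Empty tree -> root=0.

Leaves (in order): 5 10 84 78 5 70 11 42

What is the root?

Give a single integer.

L0: [5, 10, 84, 78, 5, 70, 11, 42]
L1: h(5,10)=(5*31+10)%997=165 h(84,78)=(84*31+78)%997=688 h(5,70)=(5*31+70)%997=225 h(11,42)=(11*31+42)%997=383 -> [165, 688, 225, 383]
L2: h(165,688)=(165*31+688)%997=818 h(225,383)=(225*31+383)%997=379 -> [818, 379]
L3: h(818,379)=(818*31+379)%997=812 -> [812]

Answer: 812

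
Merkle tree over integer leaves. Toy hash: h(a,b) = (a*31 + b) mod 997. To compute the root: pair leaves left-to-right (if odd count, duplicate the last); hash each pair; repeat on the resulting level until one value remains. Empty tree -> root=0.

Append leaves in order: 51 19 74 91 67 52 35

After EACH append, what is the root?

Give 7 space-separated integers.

After append 51 (leaves=[51]):
  L0: [51]
  root=51
After append 19 (leaves=[51, 19]):
  L0: [51, 19]
  L1: h(51,19)=(51*31+19)%997=603 -> [603]
  root=603
After append 74 (leaves=[51, 19, 74]):
  L0: [51, 19, 74]
  L1: h(51,19)=(51*31+19)%997=603 h(74,74)=(74*31+74)%997=374 -> [603, 374]
  L2: h(603,374)=(603*31+374)%997=124 -> [124]
  root=124
After append 91 (leaves=[51, 19, 74, 91]):
  L0: [51, 19, 74, 91]
  L1: h(51,19)=(51*31+19)%997=603 h(74,91)=(74*31+91)%997=391 -> [603, 391]
  L2: h(603,391)=(603*31+391)%997=141 -> [141]
  root=141
After append 67 (leaves=[51, 19, 74, 91, 67]):
  L0: [51, 19, 74, 91, 67]
  L1: h(51,19)=(51*31+19)%997=603 h(74,91)=(74*31+91)%997=391 h(67,67)=(67*31+67)%997=150 -> [603, 391, 150]
  L2: h(603,391)=(603*31+391)%997=141 h(150,150)=(150*31+150)%997=812 -> [141, 812]
  L3: h(141,812)=(141*31+812)%997=198 -> [198]
  root=198
After append 52 (leaves=[51, 19, 74, 91, 67, 52]):
  L0: [51, 19, 74, 91, 67, 52]
  L1: h(51,19)=(51*31+19)%997=603 h(74,91)=(74*31+91)%997=391 h(67,52)=(67*31+52)%997=135 -> [603, 391, 135]
  L2: h(603,391)=(603*31+391)%997=141 h(135,135)=(135*31+135)%997=332 -> [141, 332]
  L3: h(141,332)=(141*31+332)%997=715 -> [715]
  root=715
After append 35 (leaves=[51, 19, 74, 91, 67, 52, 35]):
  L0: [51, 19, 74, 91, 67, 52, 35]
  L1: h(51,19)=(51*31+19)%997=603 h(74,91)=(74*31+91)%997=391 h(67,52)=(67*31+52)%997=135 h(35,35)=(35*31+35)%997=123 -> [603, 391, 135, 123]
  L2: h(603,391)=(603*31+391)%997=141 h(135,123)=(135*31+123)%997=320 -> [141, 320]
  L3: h(141,320)=(141*31+320)%997=703 -> [703]
  root=703

Answer: 51 603 124 141 198 715 703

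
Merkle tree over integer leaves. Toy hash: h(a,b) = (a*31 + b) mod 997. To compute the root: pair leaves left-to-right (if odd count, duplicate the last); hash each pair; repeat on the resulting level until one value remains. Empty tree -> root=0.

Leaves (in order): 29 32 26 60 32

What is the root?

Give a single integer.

L0: [29, 32, 26, 60, 32]
L1: h(29,32)=(29*31+32)%997=931 h(26,60)=(26*31+60)%997=866 h(32,32)=(32*31+32)%997=27 -> [931, 866, 27]
L2: h(931,866)=(931*31+866)%997=814 h(27,27)=(27*31+27)%997=864 -> [814, 864]
L3: h(814,864)=(814*31+864)%997=176 -> [176]

Answer: 176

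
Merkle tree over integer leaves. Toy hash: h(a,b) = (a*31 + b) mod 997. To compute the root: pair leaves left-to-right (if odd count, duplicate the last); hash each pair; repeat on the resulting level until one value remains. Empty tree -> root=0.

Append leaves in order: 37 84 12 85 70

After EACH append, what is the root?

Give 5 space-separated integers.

Answer: 37 234 659 732 654

Derivation:
After append 37 (leaves=[37]):
  L0: [37]
  root=37
After append 84 (leaves=[37, 84]):
  L0: [37, 84]
  L1: h(37,84)=(37*31+84)%997=234 -> [234]
  root=234
After append 12 (leaves=[37, 84, 12]):
  L0: [37, 84, 12]
  L1: h(37,84)=(37*31+84)%997=234 h(12,12)=(12*31+12)%997=384 -> [234, 384]
  L2: h(234,384)=(234*31+384)%997=659 -> [659]
  root=659
After append 85 (leaves=[37, 84, 12, 85]):
  L0: [37, 84, 12, 85]
  L1: h(37,84)=(37*31+84)%997=234 h(12,85)=(12*31+85)%997=457 -> [234, 457]
  L2: h(234,457)=(234*31+457)%997=732 -> [732]
  root=732
After append 70 (leaves=[37, 84, 12, 85, 70]):
  L0: [37, 84, 12, 85, 70]
  L1: h(37,84)=(37*31+84)%997=234 h(12,85)=(12*31+85)%997=457 h(70,70)=(70*31+70)%997=246 -> [234, 457, 246]
  L2: h(234,457)=(234*31+457)%997=732 h(246,246)=(246*31+246)%997=893 -> [732, 893]
  L3: h(732,893)=(732*31+893)%997=654 -> [654]
  root=654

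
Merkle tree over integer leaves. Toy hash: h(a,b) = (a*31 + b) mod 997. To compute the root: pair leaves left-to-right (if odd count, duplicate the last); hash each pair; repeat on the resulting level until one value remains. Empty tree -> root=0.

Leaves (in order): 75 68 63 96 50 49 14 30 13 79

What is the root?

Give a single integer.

Answer: 133

Derivation:
L0: [75, 68, 63, 96, 50, 49, 14, 30, 13, 79]
L1: h(75,68)=(75*31+68)%997=399 h(63,96)=(63*31+96)%997=55 h(50,49)=(50*31+49)%997=602 h(14,30)=(14*31+30)%997=464 h(13,79)=(13*31+79)%997=482 -> [399, 55, 602, 464, 482]
L2: h(399,55)=(399*31+55)%997=460 h(602,464)=(602*31+464)%997=183 h(482,482)=(482*31+482)%997=469 -> [460, 183, 469]
L3: h(460,183)=(460*31+183)%997=485 h(469,469)=(469*31+469)%997=53 -> [485, 53]
L4: h(485,53)=(485*31+53)%997=133 -> [133]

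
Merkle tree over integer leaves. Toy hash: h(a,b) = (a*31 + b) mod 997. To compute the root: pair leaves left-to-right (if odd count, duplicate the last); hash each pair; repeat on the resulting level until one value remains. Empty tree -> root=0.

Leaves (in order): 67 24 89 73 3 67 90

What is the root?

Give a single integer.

Answer: 56

Derivation:
L0: [67, 24, 89, 73, 3, 67, 90]
L1: h(67,24)=(67*31+24)%997=107 h(89,73)=(89*31+73)%997=838 h(3,67)=(3*31+67)%997=160 h(90,90)=(90*31+90)%997=886 -> [107, 838, 160, 886]
L2: h(107,838)=(107*31+838)%997=167 h(160,886)=(160*31+886)%997=861 -> [167, 861]
L3: h(167,861)=(167*31+861)%997=56 -> [56]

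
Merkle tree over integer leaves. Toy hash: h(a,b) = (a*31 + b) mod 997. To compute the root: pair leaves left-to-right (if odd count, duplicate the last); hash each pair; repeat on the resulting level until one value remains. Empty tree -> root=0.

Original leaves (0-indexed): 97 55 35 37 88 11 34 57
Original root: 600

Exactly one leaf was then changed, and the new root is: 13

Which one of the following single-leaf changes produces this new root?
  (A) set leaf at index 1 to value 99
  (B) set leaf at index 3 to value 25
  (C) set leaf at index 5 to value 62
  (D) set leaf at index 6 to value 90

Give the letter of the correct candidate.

Answer: A

Derivation:
Original leaves: [97, 55, 35, 37, 88, 11, 34, 57]
Target new root: 13
Try each candidate change and compute the resulting root:
Candidate A: set leaf[1] = 99 -> leaves = [97, 99, 35, 37, 88, 11, 34, 57]
  L0: [97, 99, 35, 37, 88, 11, 34, 57]
  L1: h(97,99)=(97*31+99)%997=115 h(35,37)=(35*31+37)%997=125 h(88,11)=(88*31+11)%997=745 h(34,57)=(34*31+57)%997=114 -> [115, 125, 745, 114]
  L2: h(115,125)=(115*31+125)%997=699 h(745,114)=(745*31+114)%997=278 -> [699, 278]
  L3: h(699,278)=(699*31+278)%997=13 -> [13]
  root = 13 == target 13  ** MATCH **
Candidate B: set leaf[3] = 25 -> leaves = [97, 55, 35, 25, 88, 11, 34, 57]
  L0: [97, 55, 35, 25, 88, 11, 34, 57]
  L1: h(97,55)=(97*31+55)%997=71 h(35,25)=(35*31+25)%997=113 h(88,11)=(88*31+11)%997=745 h(34,57)=(34*31+57)%997=114 -> [71, 113, 745, 114]
  L2: h(71,113)=(71*31+113)%997=320 h(745,114)=(745*31+114)%997=278 -> [320, 278]
  L3: h(320,278)=(320*31+278)%997=228 -> [228]
  root = 228 != target 13
Candidate C: set leaf[5] = 62 -> leaves = [97, 55, 35, 37, 88, 62, 34, 57]
  L0: [97, 55, 35, 37, 88, 62, 34, 57]
  L1: h(97,55)=(97*31+55)%997=71 h(35,37)=(35*31+37)%997=125 h(88,62)=(88*31+62)%997=796 h(34,57)=(34*31+57)%997=114 -> [71, 125, 796, 114]
  L2: h(71,125)=(71*31+125)%997=332 h(796,114)=(796*31+114)%997=862 -> [332, 862]
  L3: h(332,862)=(332*31+862)%997=187 -> [187]
  root = 187 != target 13
Candidate D: set leaf[6] = 90 -> leaves = [97, 55, 35, 37, 88, 11, 90, 57]
  L0: [97, 55, 35, 37, 88, 11, 90, 57]
  L1: h(97,55)=(97*31+55)%997=71 h(35,37)=(35*31+37)%997=125 h(88,11)=(88*31+11)%997=745 h(90,57)=(90*31+57)%997=853 -> [71, 125, 745, 853]
  L2: h(71,125)=(71*31+125)%997=332 h(745,853)=(745*31+853)%997=20 -> [332, 20]
  L3: h(332,20)=(332*31+20)%997=342 -> [342]
  root = 342 != target 13
Candidate A produces the target root.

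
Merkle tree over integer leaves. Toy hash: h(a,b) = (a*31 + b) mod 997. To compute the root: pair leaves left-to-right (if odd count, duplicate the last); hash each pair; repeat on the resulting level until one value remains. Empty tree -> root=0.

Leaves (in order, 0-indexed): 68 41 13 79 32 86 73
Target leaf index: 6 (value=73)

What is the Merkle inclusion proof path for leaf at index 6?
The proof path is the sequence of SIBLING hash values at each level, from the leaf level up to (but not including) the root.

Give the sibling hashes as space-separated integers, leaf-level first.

Answer: 73 81 302

Derivation:
L0 (leaves): [68, 41, 13, 79, 32, 86, 73], target index=6
L1: h(68,41)=(68*31+41)%997=155 [pair 0] h(13,79)=(13*31+79)%997=482 [pair 1] h(32,86)=(32*31+86)%997=81 [pair 2] h(73,73)=(73*31+73)%997=342 [pair 3] -> [155, 482, 81, 342]
  Sibling for proof at L0: 73
L2: h(155,482)=(155*31+482)%997=302 [pair 0] h(81,342)=(81*31+342)%997=859 [pair 1] -> [302, 859]
  Sibling for proof at L1: 81
L3: h(302,859)=(302*31+859)%997=251 [pair 0] -> [251]
  Sibling for proof at L2: 302
Root: 251
Proof path (sibling hashes from leaf to root): [73, 81, 302]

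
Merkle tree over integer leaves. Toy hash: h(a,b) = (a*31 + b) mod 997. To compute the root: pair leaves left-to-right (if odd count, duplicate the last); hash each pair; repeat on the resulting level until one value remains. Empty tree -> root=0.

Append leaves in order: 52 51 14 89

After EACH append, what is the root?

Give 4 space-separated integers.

Answer: 52 666 157 232

Derivation:
After append 52 (leaves=[52]):
  L0: [52]
  root=52
After append 51 (leaves=[52, 51]):
  L0: [52, 51]
  L1: h(52,51)=(52*31+51)%997=666 -> [666]
  root=666
After append 14 (leaves=[52, 51, 14]):
  L0: [52, 51, 14]
  L1: h(52,51)=(52*31+51)%997=666 h(14,14)=(14*31+14)%997=448 -> [666, 448]
  L2: h(666,448)=(666*31+448)%997=157 -> [157]
  root=157
After append 89 (leaves=[52, 51, 14, 89]):
  L0: [52, 51, 14, 89]
  L1: h(52,51)=(52*31+51)%997=666 h(14,89)=(14*31+89)%997=523 -> [666, 523]
  L2: h(666,523)=(666*31+523)%997=232 -> [232]
  root=232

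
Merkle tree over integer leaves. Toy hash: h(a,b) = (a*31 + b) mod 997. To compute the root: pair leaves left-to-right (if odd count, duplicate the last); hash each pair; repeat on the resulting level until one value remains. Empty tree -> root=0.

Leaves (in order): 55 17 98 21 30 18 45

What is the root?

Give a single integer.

L0: [55, 17, 98, 21, 30, 18, 45]
L1: h(55,17)=(55*31+17)%997=725 h(98,21)=(98*31+21)%997=68 h(30,18)=(30*31+18)%997=948 h(45,45)=(45*31+45)%997=443 -> [725, 68, 948, 443]
L2: h(725,68)=(725*31+68)%997=609 h(948,443)=(948*31+443)%997=918 -> [609, 918]
L3: h(609,918)=(609*31+918)%997=854 -> [854]

Answer: 854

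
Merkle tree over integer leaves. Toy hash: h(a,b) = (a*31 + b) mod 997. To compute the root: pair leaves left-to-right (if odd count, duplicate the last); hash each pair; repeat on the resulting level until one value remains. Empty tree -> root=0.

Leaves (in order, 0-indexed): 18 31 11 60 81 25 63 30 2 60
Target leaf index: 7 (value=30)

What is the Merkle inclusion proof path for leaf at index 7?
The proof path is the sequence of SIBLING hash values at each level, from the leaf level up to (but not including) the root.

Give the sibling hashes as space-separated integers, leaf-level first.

Answer: 63 542 714 303

Derivation:
L0 (leaves): [18, 31, 11, 60, 81, 25, 63, 30, 2, 60], target index=7
L1: h(18,31)=(18*31+31)%997=589 [pair 0] h(11,60)=(11*31+60)%997=401 [pair 1] h(81,25)=(81*31+25)%997=542 [pair 2] h(63,30)=(63*31+30)%997=986 [pair 3] h(2,60)=(2*31+60)%997=122 [pair 4] -> [589, 401, 542, 986, 122]
  Sibling for proof at L0: 63
L2: h(589,401)=(589*31+401)%997=714 [pair 0] h(542,986)=(542*31+986)%997=839 [pair 1] h(122,122)=(122*31+122)%997=913 [pair 2] -> [714, 839, 913]
  Sibling for proof at L1: 542
L3: h(714,839)=(714*31+839)%997=42 [pair 0] h(913,913)=(913*31+913)%997=303 [pair 1] -> [42, 303]
  Sibling for proof at L2: 714
L4: h(42,303)=(42*31+303)%997=608 [pair 0] -> [608]
  Sibling for proof at L3: 303
Root: 608
Proof path (sibling hashes from leaf to root): [63, 542, 714, 303]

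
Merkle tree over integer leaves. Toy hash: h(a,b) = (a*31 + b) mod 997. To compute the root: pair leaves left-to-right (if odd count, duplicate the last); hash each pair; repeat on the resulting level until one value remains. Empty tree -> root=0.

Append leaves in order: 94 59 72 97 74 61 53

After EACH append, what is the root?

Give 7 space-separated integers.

After append 94 (leaves=[94]):
  L0: [94]
  root=94
After append 59 (leaves=[94, 59]):
  L0: [94, 59]
  L1: h(94,59)=(94*31+59)%997=979 -> [979]
  root=979
After append 72 (leaves=[94, 59, 72]):
  L0: [94, 59, 72]
  L1: h(94,59)=(94*31+59)%997=979 h(72,72)=(72*31+72)%997=310 -> [979, 310]
  L2: h(979,310)=(979*31+310)%997=749 -> [749]
  root=749
After append 97 (leaves=[94, 59, 72, 97]):
  L0: [94, 59, 72, 97]
  L1: h(94,59)=(94*31+59)%997=979 h(72,97)=(72*31+97)%997=335 -> [979, 335]
  L2: h(979,335)=(979*31+335)%997=774 -> [774]
  root=774
After append 74 (leaves=[94, 59, 72, 97, 74]):
  L0: [94, 59, 72, 97, 74]
  L1: h(94,59)=(94*31+59)%997=979 h(72,97)=(72*31+97)%997=335 h(74,74)=(74*31+74)%997=374 -> [979, 335, 374]
  L2: h(979,335)=(979*31+335)%997=774 h(374,374)=(374*31+374)%997=4 -> [774, 4]
  L3: h(774,4)=(774*31+4)%997=70 -> [70]
  root=70
After append 61 (leaves=[94, 59, 72, 97, 74, 61]):
  L0: [94, 59, 72, 97, 74, 61]
  L1: h(94,59)=(94*31+59)%997=979 h(72,97)=(72*31+97)%997=335 h(74,61)=(74*31+61)%997=361 -> [979, 335, 361]
  L2: h(979,335)=(979*31+335)%997=774 h(361,361)=(361*31+361)%997=585 -> [774, 585]
  L3: h(774,585)=(774*31+585)%997=651 -> [651]
  root=651
After append 53 (leaves=[94, 59, 72, 97, 74, 61, 53]):
  L0: [94, 59, 72, 97, 74, 61, 53]
  L1: h(94,59)=(94*31+59)%997=979 h(72,97)=(72*31+97)%997=335 h(74,61)=(74*31+61)%997=361 h(53,53)=(53*31+53)%997=699 -> [979, 335, 361, 699]
  L2: h(979,335)=(979*31+335)%997=774 h(361,699)=(361*31+699)%997=923 -> [774, 923]
  L3: h(774,923)=(774*31+923)%997=989 -> [989]
  root=989

Answer: 94 979 749 774 70 651 989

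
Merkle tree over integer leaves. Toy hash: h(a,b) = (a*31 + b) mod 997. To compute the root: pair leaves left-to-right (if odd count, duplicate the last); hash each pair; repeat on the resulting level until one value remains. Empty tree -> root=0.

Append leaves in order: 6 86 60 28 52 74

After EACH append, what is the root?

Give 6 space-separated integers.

After append 6 (leaves=[6]):
  L0: [6]
  root=6
After append 86 (leaves=[6, 86]):
  L0: [6, 86]
  L1: h(6,86)=(6*31+86)%997=272 -> [272]
  root=272
After append 60 (leaves=[6, 86, 60]):
  L0: [6, 86, 60]
  L1: h(6,86)=(6*31+86)%997=272 h(60,60)=(60*31+60)%997=923 -> [272, 923]
  L2: h(272,923)=(272*31+923)%997=382 -> [382]
  root=382
After append 28 (leaves=[6, 86, 60, 28]):
  L0: [6, 86, 60, 28]
  L1: h(6,86)=(6*31+86)%997=272 h(60,28)=(60*31+28)%997=891 -> [272, 891]
  L2: h(272,891)=(272*31+891)%997=350 -> [350]
  root=350
After append 52 (leaves=[6, 86, 60, 28, 52]):
  L0: [6, 86, 60, 28, 52]
  L1: h(6,86)=(6*31+86)%997=272 h(60,28)=(60*31+28)%997=891 h(52,52)=(52*31+52)%997=667 -> [272, 891, 667]
  L2: h(272,891)=(272*31+891)%997=350 h(667,667)=(667*31+667)%997=407 -> [350, 407]
  L3: h(350,407)=(350*31+407)%997=290 -> [290]
  root=290
After append 74 (leaves=[6, 86, 60, 28, 52, 74]):
  L0: [6, 86, 60, 28, 52, 74]
  L1: h(6,86)=(6*31+86)%997=272 h(60,28)=(60*31+28)%997=891 h(52,74)=(52*31+74)%997=689 -> [272, 891, 689]
  L2: h(272,891)=(272*31+891)%997=350 h(689,689)=(689*31+689)%997=114 -> [350, 114]
  L3: h(350,114)=(350*31+114)%997=994 -> [994]
  root=994

Answer: 6 272 382 350 290 994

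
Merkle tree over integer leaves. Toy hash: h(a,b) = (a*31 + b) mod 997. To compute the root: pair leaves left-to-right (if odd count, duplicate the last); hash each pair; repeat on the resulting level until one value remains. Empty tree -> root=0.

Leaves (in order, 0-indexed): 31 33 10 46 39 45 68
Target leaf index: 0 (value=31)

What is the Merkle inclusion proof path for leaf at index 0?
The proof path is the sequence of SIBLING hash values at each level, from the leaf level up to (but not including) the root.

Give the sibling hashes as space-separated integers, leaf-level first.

Answer: 33 356 173

Derivation:
L0 (leaves): [31, 33, 10, 46, 39, 45, 68], target index=0
L1: h(31,33)=(31*31+33)%997=994 [pair 0] h(10,46)=(10*31+46)%997=356 [pair 1] h(39,45)=(39*31+45)%997=257 [pair 2] h(68,68)=(68*31+68)%997=182 [pair 3] -> [994, 356, 257, 182]
  Sibling for proof at L0: 33
L2: h(994,356)=(994*31+356)%997=263 [pair 0] h(257,182)=(257*31+182)%997=173 [pair 1] -> [263, 173]
  Sibling for proof at L1: 356
L3: h(263,173)=(263*31+173)%997=350 [pair 0] -> [350]
  Sibling for proof at L2: 173
Root: 350
Proof path (sibling hashes from leaf to root): [33, 356, 173]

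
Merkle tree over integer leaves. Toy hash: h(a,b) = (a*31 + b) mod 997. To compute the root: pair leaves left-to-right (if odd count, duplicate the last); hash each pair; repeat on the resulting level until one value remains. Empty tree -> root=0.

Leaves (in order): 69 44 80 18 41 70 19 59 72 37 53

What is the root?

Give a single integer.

L0: [69, 44, 80, 18, 41, 70, 19, 59, 72, 37, 53]
L1: h(69,44)=(69*31+44)%997=189 h(80,18)=(80*31+18)%997=504 h(41,70)=(41*31+70)%997=344 h(19,59)=(19*31+59)%997=648 h(72,37)=(72*31+37)%997=275 h(53,53)=(53*31+53)%997=699 -> [189, 504, 344, 648, 275, 699]
L2: h(189,504)=(189*31+504)%997=381 h(344,648)=(344*31+648)%997=345 h(275,699)=(275*31+699)%997=251 -> [381, 345, 251]
L3: h(381,345)=(381*31+345)%997=192 h(251,251)=(251*31+251)%997=56 -> [192, 56]
L4: h(192,56)=(192*31+56)%997=26 -> [26]

Answer: 26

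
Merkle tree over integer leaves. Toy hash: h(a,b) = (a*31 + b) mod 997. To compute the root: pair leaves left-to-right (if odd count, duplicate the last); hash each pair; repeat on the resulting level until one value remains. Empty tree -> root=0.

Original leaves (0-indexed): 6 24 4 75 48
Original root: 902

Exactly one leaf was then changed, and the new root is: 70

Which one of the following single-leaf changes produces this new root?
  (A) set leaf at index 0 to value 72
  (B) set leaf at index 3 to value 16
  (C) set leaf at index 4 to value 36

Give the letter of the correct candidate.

Original leaves: [6, 24, 4, 75, 48]
Target new root: 70
Try each candidate change and compute the resulting root:
Candidate A: set leaf[0] = 72 -> leaves = [72, 24, 4, 75, 48]
  L0: [72, 24, 4, 75, 48]
  L1: h(72,24)=(72*31+24)%997=262 h(4,75)=(4*31+75)%997=199 h(48,48)=(48*31+48)%997=539 -> [262, 199, 539]
  L2: h(262,199)=(262*31+199)%997=345 h(539,539)=(539*31+539)%997=299 -> [345, 299]
  L3: h(345,299)=(345*31+299)%997=27 -> [27]
  root = 27 != target 70
Candidate B: set leaf[3] = 16 -> leaves = [6, 24, 4, 16, 48]
  L0: [6, 24, 4, 16, 48]
  L1: h(6,24)=(6*31+24)%997=210 h(4,16)=(4*31+16)%997=140 h(48,48)=(48*31+48)%997=539 -> [210, 140, 539]
  L2: h(210,140)=(210*31+140)%997=668 h(539,539)=(539*31+539)%997=299 -> [668, 299]
  L3: h(668,299)=(668*31+299)%997=70 -> [70]
  root = 70 == target 70  ** MATCH **
Candidate C: set leaf[4] = 36 -> leaves = [6, 24, 4, 75, 36]
  L0: [6, 24, 4, 75, 36]
  L1: h(6,24)=(6*31+24)%997=210 h(4,75)=(4*31+75)%997=199 h(36,36)=(36*31+36)%997=155 -> [210, 199, 155]
  L2: h(210,199)=(210*31+199)%997=727 h(155,155)=(155*31+155)%997=972 -> [727, 972]
  L3: h(727,972)=(727*31+972)%997=578 -> [578]
  root = 578 != target 70
Candidate B produces the target root.

Answer: B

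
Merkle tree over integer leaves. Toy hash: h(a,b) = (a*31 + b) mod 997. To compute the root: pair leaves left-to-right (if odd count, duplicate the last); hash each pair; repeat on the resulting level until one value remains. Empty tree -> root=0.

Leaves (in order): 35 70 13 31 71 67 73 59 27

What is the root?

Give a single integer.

Answer: 173

Derivation:
L0: [35, 70, 13, 31, 71, 67, 73, 59, 27]
L1: h(35,70)=(35*31+70)%997=158 h(13,31)=(13*31+31)%997=434 h(71,67)=(71*31+67)%997=274 h(73,59)=(73*31+59)%997=328 h(27,27)=(27*31+27)%997=864 -> [158, 434, 274, 328, 864]
L2: h(158,434)=(158*31+434)%997=347 h(274,328)=(274*31+328)%997=846 h(864,864)=(864*31+864)%997=729 -> [347, 846, 729]
L3: h(347,846)=(347*31+846)%997=636 h(729,729)=(729*31+729)%997=397 -> [636, 397]
L4: h(636,397)=(636*31+397)%997=173 -> [173]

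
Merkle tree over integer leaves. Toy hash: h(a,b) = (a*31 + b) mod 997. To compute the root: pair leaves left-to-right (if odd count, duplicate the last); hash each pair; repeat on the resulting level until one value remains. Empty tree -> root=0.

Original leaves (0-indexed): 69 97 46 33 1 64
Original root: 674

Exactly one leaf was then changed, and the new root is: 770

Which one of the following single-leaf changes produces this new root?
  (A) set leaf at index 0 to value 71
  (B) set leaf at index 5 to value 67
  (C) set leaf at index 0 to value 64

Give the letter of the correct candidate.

Answer: B

Derivation:
Original leaves: [69, 97, 46, 33, 1, 64]
Target new root: 770
Try each candidate change and compute the resulting root:
Candidate A: set leaf[0] = 71 -> leaves = [71, 97, 46, 33, 1, 64]
  L0: [71, 97, 46, 33, 1, 64]
  L1: h(71,97)=(71*31+97)%997=304 h(46,33)=(46*31+33)%997=462 h(1,64)=(1*31+64)%997=95 -> [304, 462, 95]
  L2: h(304,462)=(304*31+462)%997=913 h(95,95)=(95*31+95)%997=49 -> [913, 49]
  L3: h(913,49)=(913*31+49)%997=436 -> [436]
  root = 436 != target 770
Candidate B: set leaf[5] = 67 -> leaves = [69, 97, 46, 33, 1, 67]
  L0: [69, 97, 46, 33, 1, 67]
  L1: h(69,97)=(69*31+97)%997=242 h(46,33)=(46*31+33)%997=462 h(1,67)=(1*31+67)%997=98 -> [242, 462, 98]
  L2: h(242,462)=(242*31+462)%997=985 h(98,98)=(98*31+98)%997=145 -> [985, 145]
  L3: h(985,145)=(985*31+145)%997=770 -> [770]
  root = 770 == target 770  ** MATCH **
Candidate C: set leaf[0] = 64 -> leaves = [64, 97, 46, 33, 1, 64]
  L0: [64, 97, 46, 33, 1, 64]
  L1: h(64,97)=(64*31+97)%997=87 h(46,33)=(46*31+33)%997=462 h(1,64)=(1*31+64)%997=95 -> [87, 462, 95]
  L2: h(87,462)=(87*31+462)%997=168 h(95,95)=(95*31+95)%997=49 -> [168, 49]
  L3: h(168,49)=(168*31+49)%997=272 -> [272]
  root = 272 != target 770
Candidate B produces the target root.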